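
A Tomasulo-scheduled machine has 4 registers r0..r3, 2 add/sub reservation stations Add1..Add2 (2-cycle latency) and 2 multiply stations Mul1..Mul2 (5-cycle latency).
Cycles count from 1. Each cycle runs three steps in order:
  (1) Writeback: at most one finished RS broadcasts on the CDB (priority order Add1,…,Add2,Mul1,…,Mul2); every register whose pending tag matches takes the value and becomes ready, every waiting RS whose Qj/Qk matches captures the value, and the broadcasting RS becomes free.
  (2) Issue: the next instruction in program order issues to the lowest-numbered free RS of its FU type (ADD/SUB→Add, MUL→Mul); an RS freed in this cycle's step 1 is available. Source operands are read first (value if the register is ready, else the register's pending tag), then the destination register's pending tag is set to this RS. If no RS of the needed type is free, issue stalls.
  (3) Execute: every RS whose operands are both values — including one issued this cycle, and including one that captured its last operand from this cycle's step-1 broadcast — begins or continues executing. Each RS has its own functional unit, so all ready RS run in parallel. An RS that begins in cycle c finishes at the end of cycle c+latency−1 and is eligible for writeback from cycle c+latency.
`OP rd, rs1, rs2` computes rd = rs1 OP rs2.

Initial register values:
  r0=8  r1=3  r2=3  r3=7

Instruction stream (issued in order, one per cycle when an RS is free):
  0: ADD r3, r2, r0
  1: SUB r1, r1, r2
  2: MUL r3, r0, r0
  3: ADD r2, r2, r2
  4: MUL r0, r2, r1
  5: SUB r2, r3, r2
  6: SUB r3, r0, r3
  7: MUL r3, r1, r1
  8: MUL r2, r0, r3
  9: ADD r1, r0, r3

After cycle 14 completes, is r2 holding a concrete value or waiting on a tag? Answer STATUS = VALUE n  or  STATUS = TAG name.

cycle 1: issue ADD r3<-Add1 // r0:8,r1:3,r2:3,r3:Add1
cycle 2: issue SUB r1<-Add2 // r0:8,r1:Add2,r2:3,r3:Add1
cycle 3: CDB Add1=11; issue MUL r3<-Mul1 // r0:8,r1:Add2,r2:3,r3:Mul1
cycle 4: CDB Add2=0; issue ADD r2<-Add1 // r0:8,r1:0,r2:Add1,r3:Mul1
cycle 5: issue MUL r0<-Mul2 // r0:Mul2,r1:0,r2:Add1,r3:Mul1
cycle 6: CDB Add1=6; issue SUB r2<-Add1 // r0:Mul2,r1:0,r2:Add1,r3:Mul1
cycle 7: issue SUB r3<-Add2 // r0:Mul2,r1:0,r2:Add1,r3:Add2
cycle 8: CDB Mul1=64; issue MUL r3<-Mul1 // r0:Mul2,r1:0,r2:Add1,r3:Mul1
cycle 9: stall // r0:Mul2,r1:0,r2:Add1,r3:Mul1
cycle 10: CDB Add1=58; stall // r0:Mul2,r1:0,r2:58,r3:Mul1
cycle 11: CDB Mul2=0; issue MUL r2<-Mul2 // r0:0,r1:0,r2:Mul2,r3:Mul1
cycle 12: issue ADD r1<-Add1 // r0:0,r1:Add1,r2:Mul2,r3:Mul1
cycle 13: CDB Add2=-64 // r0:0,r1:Add1,r2:Mul2,r3:Mul1
cycle 14: CDB Mul1=0 // r0:0,r1:Add1,r2:Mul2,r3:0

STATUS = TAG Mul2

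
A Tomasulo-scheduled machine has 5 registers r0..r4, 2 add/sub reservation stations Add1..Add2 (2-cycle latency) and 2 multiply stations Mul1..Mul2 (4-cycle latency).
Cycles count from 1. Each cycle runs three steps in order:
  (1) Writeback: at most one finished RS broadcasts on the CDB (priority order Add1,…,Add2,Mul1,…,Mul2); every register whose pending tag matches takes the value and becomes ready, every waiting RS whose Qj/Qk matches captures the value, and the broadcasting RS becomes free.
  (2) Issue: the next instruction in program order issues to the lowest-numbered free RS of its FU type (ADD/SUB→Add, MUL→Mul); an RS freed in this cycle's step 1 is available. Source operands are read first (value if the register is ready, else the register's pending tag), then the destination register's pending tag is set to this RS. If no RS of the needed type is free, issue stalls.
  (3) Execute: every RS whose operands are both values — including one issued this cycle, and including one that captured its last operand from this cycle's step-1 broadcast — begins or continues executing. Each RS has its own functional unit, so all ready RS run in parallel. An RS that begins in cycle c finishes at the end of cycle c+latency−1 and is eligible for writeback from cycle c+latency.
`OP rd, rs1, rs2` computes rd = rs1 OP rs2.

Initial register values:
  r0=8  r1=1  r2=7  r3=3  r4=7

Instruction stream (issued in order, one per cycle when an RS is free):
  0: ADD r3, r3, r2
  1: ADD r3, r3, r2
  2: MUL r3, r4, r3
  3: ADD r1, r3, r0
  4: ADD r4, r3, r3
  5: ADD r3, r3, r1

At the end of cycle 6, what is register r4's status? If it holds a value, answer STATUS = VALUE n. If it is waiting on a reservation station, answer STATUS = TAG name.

STATUS = TAG Add2

  c1: issue ADD r3<-Add1  regs: r0:8,r1:1,r2:7,r3:Add1,r4:7
  c2: issue ADD r3<-Add2  regs: r0:8,r1:1,r2:7,r3:Add2,r4:7
  c3: CDB Add1=10; issue MUL r3<-Mul1  regs: r0:8,r1:1,r2:7,r3:Mul1,r4:7
  c4: issue ADD r1<-Add1  regs: r0:8,r1:Add1,r2:7,r3:Mul1,r4:7
  c5: CDB Add2=17; issue ADD r4<-Add2  regs: r0:8,r1:Add1,r2:7,r3:Mul1,r4:Add2
  c6: stall  regs: r0:8,r1:Add1,r2:7,r3:Mul1,r4:Add2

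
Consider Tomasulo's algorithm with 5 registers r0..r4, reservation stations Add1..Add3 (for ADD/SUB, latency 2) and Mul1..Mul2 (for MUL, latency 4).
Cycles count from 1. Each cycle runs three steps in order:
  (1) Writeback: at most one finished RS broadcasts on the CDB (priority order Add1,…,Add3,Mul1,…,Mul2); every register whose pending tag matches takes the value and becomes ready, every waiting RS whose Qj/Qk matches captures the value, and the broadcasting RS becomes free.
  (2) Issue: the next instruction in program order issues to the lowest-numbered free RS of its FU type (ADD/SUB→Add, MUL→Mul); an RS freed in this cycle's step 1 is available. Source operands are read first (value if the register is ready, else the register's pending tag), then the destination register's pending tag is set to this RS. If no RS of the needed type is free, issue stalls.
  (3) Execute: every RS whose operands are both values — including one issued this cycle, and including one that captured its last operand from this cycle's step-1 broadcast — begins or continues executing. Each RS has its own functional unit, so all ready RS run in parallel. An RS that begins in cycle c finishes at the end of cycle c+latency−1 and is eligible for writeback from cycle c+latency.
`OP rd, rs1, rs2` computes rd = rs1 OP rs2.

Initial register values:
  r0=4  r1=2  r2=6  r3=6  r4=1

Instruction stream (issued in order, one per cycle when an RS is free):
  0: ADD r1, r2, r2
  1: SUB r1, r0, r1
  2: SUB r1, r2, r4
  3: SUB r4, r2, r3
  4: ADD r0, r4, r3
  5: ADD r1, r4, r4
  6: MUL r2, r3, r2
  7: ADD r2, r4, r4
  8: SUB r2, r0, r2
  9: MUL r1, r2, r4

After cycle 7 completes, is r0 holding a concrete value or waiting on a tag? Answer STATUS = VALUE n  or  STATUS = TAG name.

STATUS = TAG Add1

cycle 1: issue ADD r1<-Add1 // r0:4,r1:Add1,r2:6,r3:6,r4:1
cycle 2: issue SUB r1<-Add2 // r0:4,r1:Add2,r2:6,r3:6,r4:1
cycle 3: CDB Add1=12; issue SUB r1<-Add1 // r0:4,r1:Add1,r2:6,r3:6,r4:1
cycle 4: issue SUB r4<-Add3 // r0:4,r1:Add1,r2:6,r3:6,r4:Add3
cycle 5: CDB Add1=5; issue ADD r0<-Add1 // r0:Add1,r1:5,r2:6,r3:6,r4:Add3
cycle 6: CDB Add2=-8; issue ADD r1<-Add2 // r0:Add1,r1:Add2,r2:6,r3:6,r4:Add3
cycle 7: CDB Add3=0; issue MUL r2<-Mul1 // r0:Add1,r1:Add2,r2:Mul1,r3:6,r4:0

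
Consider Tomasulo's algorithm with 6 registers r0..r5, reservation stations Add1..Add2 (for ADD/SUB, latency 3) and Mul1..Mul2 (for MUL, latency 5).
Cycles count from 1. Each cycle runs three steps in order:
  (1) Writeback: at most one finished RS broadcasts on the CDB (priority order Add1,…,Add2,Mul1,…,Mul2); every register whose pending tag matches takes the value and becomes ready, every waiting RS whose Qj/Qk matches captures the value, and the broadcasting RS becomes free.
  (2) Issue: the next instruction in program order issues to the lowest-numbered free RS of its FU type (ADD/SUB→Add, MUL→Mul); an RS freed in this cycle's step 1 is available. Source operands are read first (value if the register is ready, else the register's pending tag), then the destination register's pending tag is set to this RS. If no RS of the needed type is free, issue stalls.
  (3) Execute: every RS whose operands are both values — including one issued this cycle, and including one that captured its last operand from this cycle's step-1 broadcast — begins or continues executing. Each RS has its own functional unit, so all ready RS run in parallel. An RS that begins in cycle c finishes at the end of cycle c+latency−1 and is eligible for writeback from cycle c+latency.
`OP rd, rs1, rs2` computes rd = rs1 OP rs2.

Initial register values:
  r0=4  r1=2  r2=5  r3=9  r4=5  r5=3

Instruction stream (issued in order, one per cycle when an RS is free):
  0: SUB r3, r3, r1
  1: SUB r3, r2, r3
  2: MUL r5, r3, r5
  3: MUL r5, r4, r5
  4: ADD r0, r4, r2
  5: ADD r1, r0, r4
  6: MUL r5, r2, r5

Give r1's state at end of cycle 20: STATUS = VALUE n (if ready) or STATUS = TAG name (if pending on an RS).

cycle 1: issue SUB r3<-Add1 // r0:4,r1:2,r2:5,r3:Add1,r4:5,r5:3
cycle 2: issue SUB r3<-Add2 // r0:4,r1:2,r2:5,r3:Add2,r4:5,r5:3
cycle 3: issue MUL r5<-Mul1 // r0:4,r1:2,r2:5,r3:Add2,r4:5,r5:Mul1
cycle 4: CDB Add1=7; issue MUL r5<-Mul2 // r0:4,r1:2,r2:5,r3:Add2,r4:5,r5:Mul2
cycle 5: issue ADD r0<-Add1 // r0:Add1,r1:2,r2:5,r3:Add2,r4:5,r5:Mul2
cycle 6: stall // r0:Add1,r1:2,r2:5,r3:Add2,r4:5,r5:Mul2
cycle 7: CDB Add2=-2; issue ADD r1<-Add2 // r0:Add1,r1:Add2,r2:5,r3:-2,r4:5,r5:Mul2
cycle 8: CDB Add1=10; stall // r0:10,r1:Add2,r2:5,r3:-2,r4:5,r5:Mul2
cycle 9: stall // r0:10,r1:Add2,r2:5,r3:-2,r4:5,r5:Mul2
cycle 10: stall // r0:10,r1:Add2,r2:5,r3:-2,r4:5,r5:Mul2
cycle 11: CDB Add2=15; stall // r0:10,r1:15,r2:5,r3:-2,r4:5,r5:Mul2
cycle 12: CDB Mul1=-6; issue MUL r5<-Mul1 // r0:10,r1:15,r2:5,r3:-2,r4:5,r5:Mul1
cycle 13: - // r0:10,r1:15,r2:5,r3:-2,r4:5,r5:Mul1
cycle 14: - // r0:10,r1:15,r2:5,r3:-2,r4:5,r5:Mul1
cycle 15: - // r0:10,r1:15,r2:5,r3:-2,r4:5,r5:Mul1
cycle 16: - // r0:10,r1:15,r2:5,r3:-2,r4:5,r5:Mul1
cycle 17: CDB Mul2=-30 // r0:10,r1:15,r2:5,r3:-2,r4:5,r5:Mul1
cycle 18: - // r0:10,r1:15,r2:5,r3:-2,r4:5,r5:Mul1
cycle 19: - // r0:10,r1:15,r2:5,r3:-2,r4:5,r5:Mul1
cycle 20: - // r0:10,r1:15,r2:5,r3:-2,r4:5,r5:Mul1

STATUS = VALUE 15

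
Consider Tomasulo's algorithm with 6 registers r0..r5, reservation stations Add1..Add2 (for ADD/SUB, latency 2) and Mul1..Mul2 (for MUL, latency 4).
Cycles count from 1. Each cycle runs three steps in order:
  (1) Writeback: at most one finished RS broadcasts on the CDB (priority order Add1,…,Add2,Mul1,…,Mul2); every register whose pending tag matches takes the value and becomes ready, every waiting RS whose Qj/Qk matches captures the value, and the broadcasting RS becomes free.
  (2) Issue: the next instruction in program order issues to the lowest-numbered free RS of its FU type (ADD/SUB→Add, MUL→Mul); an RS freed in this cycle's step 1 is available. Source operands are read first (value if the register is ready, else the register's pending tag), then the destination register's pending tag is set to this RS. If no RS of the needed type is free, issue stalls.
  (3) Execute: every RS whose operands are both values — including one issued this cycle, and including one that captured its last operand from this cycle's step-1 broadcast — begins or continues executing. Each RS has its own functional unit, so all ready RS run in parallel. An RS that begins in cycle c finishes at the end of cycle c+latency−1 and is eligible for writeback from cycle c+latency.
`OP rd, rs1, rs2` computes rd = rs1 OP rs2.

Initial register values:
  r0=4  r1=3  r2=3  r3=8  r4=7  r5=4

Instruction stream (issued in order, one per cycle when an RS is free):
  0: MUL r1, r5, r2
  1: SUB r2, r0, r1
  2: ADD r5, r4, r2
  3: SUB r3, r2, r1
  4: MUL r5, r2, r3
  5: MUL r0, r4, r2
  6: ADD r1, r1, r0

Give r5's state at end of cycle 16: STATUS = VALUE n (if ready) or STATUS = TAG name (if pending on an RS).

  c1: issue MUL r1<-Mul1  regs: r0:4,r1:Mul1,r2:3,r3:8,r4:7,r5:4
  c2: issue SUB r2<-Add1  regs: r0:4,r1:Mul1,r2:Add1,r3:8,r4:7,r5:4
  c3: issue ADD r5<-Add2  regs: r0:4,r1:Mul1,r2:Add1,r3:8,r4:7,r5:Add2
  c4: stall  regs: r0:4,r1:Mul1,r2:Add1,r3:8,r4:7,r5:Add2
  c5: CDB Mul1=12; stall  regs: r0:4,r1:12,r2:Add1,r3:8,r4:7,r5:Add2
  c6: stall  regs: r0:4,r1:12,r2:Add1,r3:8,r4:7,r5:Add2
  c7: CDB Add1=-8; issue SUB r3<-Add1  regs: r0:4,r1:12,r2:-8,r3:Add1,r4:7,r5:Add2
  c8: issue MUL r5<-Mul1  regs: r0:4,r1:12,r2:-8,r3:Add1,r4:7,r5:Mul1
  c9: CDB Add1=-20; issue MUL r0<-Mul2  regs: r0:Mul2,r1:12,r2:-8,r3:-20,r4:7,r5:Mul1
  c10: CDB Add2=-1; issue ADD r1<-Add1  regs: r0:Mul2,r1:Add1,r2:-8,r3:-20,r4:7,r5:Mul1
  c11: -  regs: r0:Mul2,r1:Add1,r2:-8,r3:-20,r4:7,r5:Mul1
  c12: -  regs: r0:Mul2,r1:Add1,r2:-8,r3:-20,r4:7,r5:Mul1
  c13: CDB Mul1=160  regs: r0:Mul2,r1:Add1,r2:-8,r3:-20,r4:7,r5:160
  c14: CDB Mul2=-56  regs: r0:-56,r1:Add1,r2:-8,r3:-20,r4:7,r5:160
  c15: -  regs: r0:-56,r1:Add1,r2:-8,r3:-20,r4:7,r5:160
  c16: CDB Add1=-44  regs: r0:-56,r1:-44,r2:-8,r3:-20,r4:7,r5:160

STATUS = VALUE 160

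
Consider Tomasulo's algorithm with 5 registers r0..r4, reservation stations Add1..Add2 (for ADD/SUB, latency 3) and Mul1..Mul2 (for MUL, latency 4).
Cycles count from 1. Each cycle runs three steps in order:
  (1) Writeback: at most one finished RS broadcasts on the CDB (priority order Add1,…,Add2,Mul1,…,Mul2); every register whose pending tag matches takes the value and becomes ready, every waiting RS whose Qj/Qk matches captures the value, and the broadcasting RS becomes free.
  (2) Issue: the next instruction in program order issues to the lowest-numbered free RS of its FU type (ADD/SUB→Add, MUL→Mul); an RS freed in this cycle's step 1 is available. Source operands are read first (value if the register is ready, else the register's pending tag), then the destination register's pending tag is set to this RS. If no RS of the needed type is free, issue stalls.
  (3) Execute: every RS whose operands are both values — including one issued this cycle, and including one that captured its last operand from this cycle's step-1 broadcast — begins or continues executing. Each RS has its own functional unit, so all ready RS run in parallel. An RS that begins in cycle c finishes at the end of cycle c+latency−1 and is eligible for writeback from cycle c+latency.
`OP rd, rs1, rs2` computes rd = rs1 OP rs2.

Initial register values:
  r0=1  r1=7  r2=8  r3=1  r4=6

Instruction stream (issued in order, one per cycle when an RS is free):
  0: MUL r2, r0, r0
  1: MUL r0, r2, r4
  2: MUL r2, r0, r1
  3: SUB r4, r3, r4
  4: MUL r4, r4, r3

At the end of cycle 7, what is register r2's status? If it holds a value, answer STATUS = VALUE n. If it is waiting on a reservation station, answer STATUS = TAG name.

STATUS = TAG Mul1

c1: issue MUL r2<-Mul1 | r0:1,r1:7,r2:Mul1,r3:1,r4:6
c2: issue MUL r0<-Mul2 | r0:Mul2,r1:7,r2:Mul1,r3:1,r4:6
c3: stall | r0:Mul2,r1:7,r2:Mul1,r3:1,r4:6
c4: stall | r0:Mul2,r1:7,r2:Mul1,r3:1,r4:6
c5: CDB Mul1=1; issue MUL r2<-Mul1 | r0:Mul2,r1:7,r2:Mul1,r3:1,r4:6
c6: issue SUB r4<-Add1 | r0:Mul2,r1:7,r2:Mul1,r3:1,r4:Add1
c7: stall | r0:Mul2,r1:7,r2:Mul1,r3:1,r4:Add1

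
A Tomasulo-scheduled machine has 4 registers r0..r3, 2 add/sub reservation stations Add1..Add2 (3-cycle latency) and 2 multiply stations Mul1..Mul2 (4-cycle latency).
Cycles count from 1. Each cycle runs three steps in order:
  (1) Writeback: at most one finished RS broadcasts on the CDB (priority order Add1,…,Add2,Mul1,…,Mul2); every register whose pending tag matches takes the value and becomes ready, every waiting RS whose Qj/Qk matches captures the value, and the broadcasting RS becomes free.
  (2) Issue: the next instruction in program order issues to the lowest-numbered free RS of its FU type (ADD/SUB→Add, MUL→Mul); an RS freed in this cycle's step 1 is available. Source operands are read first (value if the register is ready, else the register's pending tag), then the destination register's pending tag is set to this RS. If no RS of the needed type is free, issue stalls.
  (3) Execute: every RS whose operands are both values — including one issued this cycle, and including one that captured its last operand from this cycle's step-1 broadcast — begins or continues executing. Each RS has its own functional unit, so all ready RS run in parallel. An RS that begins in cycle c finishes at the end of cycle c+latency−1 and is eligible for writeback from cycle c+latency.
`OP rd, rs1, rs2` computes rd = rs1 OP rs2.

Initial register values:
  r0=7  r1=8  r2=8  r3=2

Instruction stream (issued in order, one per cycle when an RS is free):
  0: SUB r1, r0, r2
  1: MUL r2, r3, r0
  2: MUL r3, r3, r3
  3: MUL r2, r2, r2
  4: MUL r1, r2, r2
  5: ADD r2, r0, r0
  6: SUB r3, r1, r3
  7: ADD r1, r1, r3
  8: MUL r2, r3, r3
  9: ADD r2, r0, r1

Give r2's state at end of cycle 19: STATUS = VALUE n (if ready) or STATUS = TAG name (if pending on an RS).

STATUS = TAG Add2

c1: issue SUB r1<-Add1 | r0:7,r1:Add1,r2:8,r3:2
c2: issue MUL r2<-Mul1 | r0:7,r1:Add1,r2:Mul1,r3:2
c3: issue MUL r3<-Mul2 | r0:7,r1:Add1,r2:Mul1,r3:Mul2
c4: CDB Add1=-1; stall | r0:7,r1:-1,r2:Mul1,r3:Mul2
c5: stall | r0:7,r1:-1,r2:Mul1,r3:Mul2
c6: CDB Mul1=14; issue MUL r2<-Mul1 | r0:7,r1:-1,r2:Mul1,r3:Mul2
c7: CDB Mul2=4; issue MUL r1<-Mul2 | r0:7,r1:Mul2,r2:Mul1,r3:4
c8: issue ADD r2<-Add1 | r0:7,r1:Mul2,r2:Add1,r3:4
c9: issue SUB r3<-Add2 | r0:7,r1:Mul2,r2:Add1,r3:Add2
c10: CDB Mul1=196; stall | r0:7,r1:Mul2,r2:Add1,r3:Add2
c11: CDB Add1=14; issue ADD r1<-Add1 | r0:7,r1:Add1,r2:14,r3:Add2
c12: issue MUL r2<-Mul1 | r0:7,r1:Add1,r2:Mul1,r3:Add2
c13: stall | r0:7,r1:Add1,r2:Mul1,r3:Add2
c14: CDB Mul2=38416; stall | r0:7,r1:Add1,r2:Mul1,r3:Add2
c15: stall | r0:7,r1:Add1,r2:Mul1,r3:Add2
c16: stall | r0:7,r1:Add1,r2:Mul1,r3:Add2
c17: CDB Add2=38412; issue ADD r2<-Add2 | r0:7,r1:Add1,r2:Add2,r3:38412
c18: - | r0:7,r1:Add1,r2:Add2,r3:38412
c19: - | r0:7,r1:Add1,r2:Add2,r3:38412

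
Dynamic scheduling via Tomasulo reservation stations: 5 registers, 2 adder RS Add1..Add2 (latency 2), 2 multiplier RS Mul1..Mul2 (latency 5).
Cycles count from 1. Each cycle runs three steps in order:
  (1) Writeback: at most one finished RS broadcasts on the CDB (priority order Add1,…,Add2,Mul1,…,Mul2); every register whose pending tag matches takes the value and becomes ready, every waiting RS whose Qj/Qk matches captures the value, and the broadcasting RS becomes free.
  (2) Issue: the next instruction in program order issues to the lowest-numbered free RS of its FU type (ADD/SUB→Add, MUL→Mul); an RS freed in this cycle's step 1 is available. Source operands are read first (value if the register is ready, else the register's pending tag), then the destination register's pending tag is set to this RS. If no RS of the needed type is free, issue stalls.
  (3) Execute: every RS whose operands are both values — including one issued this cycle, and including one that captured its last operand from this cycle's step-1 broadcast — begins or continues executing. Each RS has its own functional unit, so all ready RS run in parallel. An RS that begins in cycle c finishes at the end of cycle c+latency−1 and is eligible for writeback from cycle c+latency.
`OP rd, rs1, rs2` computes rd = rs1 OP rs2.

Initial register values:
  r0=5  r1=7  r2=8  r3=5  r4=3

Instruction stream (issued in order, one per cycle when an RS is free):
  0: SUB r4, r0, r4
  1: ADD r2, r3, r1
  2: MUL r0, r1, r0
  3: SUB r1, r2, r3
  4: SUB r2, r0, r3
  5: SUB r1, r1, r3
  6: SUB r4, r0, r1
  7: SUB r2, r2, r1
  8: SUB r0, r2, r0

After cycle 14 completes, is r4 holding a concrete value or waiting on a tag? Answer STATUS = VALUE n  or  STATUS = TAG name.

STATUS = VALUE 33

cycle 1: issue SUB r4<-Add1 // r0:5,r1:7,r2:8,r3:5,r4:Add1
cycle 2: issue ADD r2<-Add2 // r0:5,r1:7,r2:Add2,r3:5,r4:Add1
cycle 3: CDB Add1=2; issue MUL r0<-Mul1 // r0:Mul1,r1:7,r2:Add2,r3:5,r4:2
cycle 4: CDB Add2=12; issue SUB r1<-Add1 // r0:Mul1,r1:Add1,r2:12,r3:5,r4:2
cycle 5: issue SUB r2<-Add2 // r0:Mul1,r1:Add1,r2:Add2,r3:5,r4:2
cycle 6: CDB Add1=7; issue SUB r1<-Add1 // r0:Mul1,r1:Add1,r2:Add2,r3:5,r4:2
cycle 7: stall // r0:Mul1,r1:Add1,r2:Add2,r3:5,r4:2
cycle 8: CDB Add1=2; issue SUB r4<-Add1 // r0:Mul1,r1:2,r2:Add2,r3:5,r4:Add1
cycle 9: CDB Mul1=35; stall // r0:35,r1:2,r2:Add2,r3:5,r4:Add1
cycle 10: stall // r0:35,r1:2,r2:Add2,r3:5,r4:Add1
cycle 11: CDB Add1=33; issue SUB r2<-Add1 // r0:35,r1:2,r2:Add1,r3:5,r4:33
cycle 12: CDB Add2=30; issue SUB r0<-Add2 // r0:Add2,r1:2,r2:Add1,r3:5,r4:33
cycle 13: - // r0:Add2,r1:2,r2:Add1,r3:5,r4:33
cycle 14: CDB Add1=28 // r0:Add2,r1:2,r2:28,r3:5,r4:33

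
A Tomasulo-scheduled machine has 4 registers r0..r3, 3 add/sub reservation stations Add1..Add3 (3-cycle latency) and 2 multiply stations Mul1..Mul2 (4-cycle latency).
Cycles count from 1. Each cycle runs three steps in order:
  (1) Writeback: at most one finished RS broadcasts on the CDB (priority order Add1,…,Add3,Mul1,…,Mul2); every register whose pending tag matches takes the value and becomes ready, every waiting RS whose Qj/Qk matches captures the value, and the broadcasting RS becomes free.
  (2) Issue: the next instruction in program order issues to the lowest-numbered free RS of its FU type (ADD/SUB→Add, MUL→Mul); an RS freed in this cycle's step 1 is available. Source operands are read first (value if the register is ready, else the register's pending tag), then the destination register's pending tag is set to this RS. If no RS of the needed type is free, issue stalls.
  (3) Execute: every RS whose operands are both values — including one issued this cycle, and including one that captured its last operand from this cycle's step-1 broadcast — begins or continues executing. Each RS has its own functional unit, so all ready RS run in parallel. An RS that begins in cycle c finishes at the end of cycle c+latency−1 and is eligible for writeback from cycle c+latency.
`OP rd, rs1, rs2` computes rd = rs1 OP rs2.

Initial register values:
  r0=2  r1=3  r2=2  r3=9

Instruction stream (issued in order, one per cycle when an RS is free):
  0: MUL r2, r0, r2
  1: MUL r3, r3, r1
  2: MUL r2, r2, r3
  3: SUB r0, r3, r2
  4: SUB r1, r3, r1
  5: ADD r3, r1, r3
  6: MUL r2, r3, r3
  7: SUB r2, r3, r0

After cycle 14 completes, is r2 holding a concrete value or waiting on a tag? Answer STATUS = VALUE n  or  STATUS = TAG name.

c1: issue MUL r2<-Mul1 | r0:2,r1:3,r2:Mul1,r3:9
c2: issue MUL r3<-Mul2 | r0:2,r1:3,r2:Mul1,r3:Mul2
c3: stall | r0:2,r1:3,r2:Mul1,r3:Mul2
c4: stall | r0:2,r1:3,r2:Mul1,r3:Mul2
c5: CDB Mul1=4; issue MUL r2<-Mul1 | r0:2,r1:3,r2:Mul1,r3:Mul2
c6: CDB Mul2=27; issue SUB r0<-Add1 | r0:Add1,r1:3,r2:Mul1,r3:27
c7: issue SUB r1<-Add2 | r0:Add1,r1:Add2,r2:Mul1,r3:27
c8: issue ADD r3<-Add3 | r0:Add1,r1:Add2,r2:Mul1,r3:Add3
c9: issue MUL r2<-Mul2 | r0:Add1,r1:Add2,r2:Mul2,r3:Add3
c10: CDB Add2=24; issue SUB r2<-Add2 | r0:Add1,r1:24,r2:Add2,r3:Add3
c11: CDB Mul1=108 | r0:Add1,r1:24,r2:Add2,r3:Add3
c12: - | r0:Add1,r1:24,r2:Add2,r3:Add3
c13: CDB Add3=51 | r0:Add1,r1:24,r2:Add2,r3:51
c14: CDB Add1=-81 | r0:-81,r1:24,r2:Add2,r3:51

STATUS = TAG Add2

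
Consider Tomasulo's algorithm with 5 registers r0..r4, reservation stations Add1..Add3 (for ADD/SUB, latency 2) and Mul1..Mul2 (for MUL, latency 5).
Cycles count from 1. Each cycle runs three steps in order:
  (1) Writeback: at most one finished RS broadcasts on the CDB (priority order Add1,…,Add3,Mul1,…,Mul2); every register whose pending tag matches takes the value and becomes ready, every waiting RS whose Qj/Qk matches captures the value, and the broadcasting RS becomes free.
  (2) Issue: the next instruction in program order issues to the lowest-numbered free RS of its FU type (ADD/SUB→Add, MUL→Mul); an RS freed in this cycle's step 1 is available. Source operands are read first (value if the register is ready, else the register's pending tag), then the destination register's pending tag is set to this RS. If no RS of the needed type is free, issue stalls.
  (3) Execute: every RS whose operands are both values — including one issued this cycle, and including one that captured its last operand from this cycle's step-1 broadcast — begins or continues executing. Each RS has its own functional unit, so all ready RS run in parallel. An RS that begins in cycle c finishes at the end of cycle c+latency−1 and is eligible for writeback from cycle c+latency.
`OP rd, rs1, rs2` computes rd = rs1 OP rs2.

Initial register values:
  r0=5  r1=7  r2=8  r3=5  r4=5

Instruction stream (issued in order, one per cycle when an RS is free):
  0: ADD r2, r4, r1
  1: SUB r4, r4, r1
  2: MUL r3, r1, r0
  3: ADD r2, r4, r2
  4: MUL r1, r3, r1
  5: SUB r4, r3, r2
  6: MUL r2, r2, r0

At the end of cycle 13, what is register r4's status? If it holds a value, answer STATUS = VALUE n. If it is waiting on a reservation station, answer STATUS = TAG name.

STATUS = VALUE 25

c1: issue ADD r2<-Add1 | r0:5,r1:7,r2:Add1,r3:5,r4:5
c2: issue SUB r4<-Add2 | r0:5,r1:7,r2:Add1,r3:5,r4:Add2
c3: CDB Add1=12; issue MUL r3<-Mul1 | r0:5,r1:7,r2:12,r3:Mul1,r4:Add2
c4: CDB Add2=-2; issue ADD r2<-Add1 | r0:5,r1:7,r2:Add1,r3:Mul1,r4:-2
c5: issue MUL r1<-Mul2 | r0:5,r1:Mul2,r2:Add1,r3:Mul1,r4:-2
c6: CDB Add1=10; issue SUB r4<-Add1 | r0:5,r1:Mul2,r2:10,r3:Mul1,r4:Add1
c7: stall | r0:5,r1:Mul2,r2:10,r3:Mul1,r4:Add1
c8: CDB Mul1=35; issue MUL r2<-Mul1 | r0:5,r1:Mul2,r2:Mul1,r3:35,r4:Add1
c9: - | r0:5,r1:Mul2,r2:Mul1,r3:35,r4:Add1
c10: CDB Add1=25 | r0:5,r1:Mul2,r2:Mul1,r3:35,r4:25
c11: - | r0:5,r1:Mul2,r2:Mul1,r3:35,r4:25
c12: - | r0:5,r1:Mul2,r2:Mul1,r3:35,r4:25
c13: CDB Mul1=50 | r0:5,r1:Mul2,r2:50,r3:35,r4:25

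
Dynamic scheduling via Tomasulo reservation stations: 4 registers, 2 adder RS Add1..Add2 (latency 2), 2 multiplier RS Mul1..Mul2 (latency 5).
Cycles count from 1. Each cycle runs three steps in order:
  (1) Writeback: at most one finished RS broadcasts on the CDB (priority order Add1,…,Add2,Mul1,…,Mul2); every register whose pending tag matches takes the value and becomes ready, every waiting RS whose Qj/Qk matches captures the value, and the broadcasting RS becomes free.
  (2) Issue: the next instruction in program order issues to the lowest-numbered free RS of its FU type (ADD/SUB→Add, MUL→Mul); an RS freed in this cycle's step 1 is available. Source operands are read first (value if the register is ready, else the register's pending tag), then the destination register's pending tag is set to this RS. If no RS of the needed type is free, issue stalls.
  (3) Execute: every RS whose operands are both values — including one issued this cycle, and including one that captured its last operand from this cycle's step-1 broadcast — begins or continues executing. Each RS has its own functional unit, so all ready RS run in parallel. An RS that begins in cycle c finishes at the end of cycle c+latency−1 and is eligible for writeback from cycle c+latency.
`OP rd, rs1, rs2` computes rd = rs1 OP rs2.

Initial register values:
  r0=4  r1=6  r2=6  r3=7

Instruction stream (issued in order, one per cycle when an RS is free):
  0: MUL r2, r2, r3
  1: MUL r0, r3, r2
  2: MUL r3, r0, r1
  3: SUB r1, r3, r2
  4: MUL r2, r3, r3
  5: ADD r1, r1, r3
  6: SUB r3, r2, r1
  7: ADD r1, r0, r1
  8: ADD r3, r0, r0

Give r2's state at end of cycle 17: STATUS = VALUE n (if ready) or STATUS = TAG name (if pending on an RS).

STATUS = TAG Mul2

c1: issue MUL r2<-Mul1 | r0:4,r1:6,r2:Mul1,r3:7
c2: issue MUL r0<-Mul2 | r0:Mul2,r1:6,r2:Mul1,r3:7
c3: stall | r0:Mul2,r1:6,r2:Mul1,r3:7
c4: stall | r0:Mul2,r1:6,r2:Mul1,r3:7
c5: stall | r0:Mul2,r1:6,r2:Mul1,r3:7
c6: CDB Mul1=42; issue MUL r3<-Mul1 | r0:Mul2,r1:6,r2:42,r3:Mul1
c7: issue SUB r1<-Add1 | r0:Mul2,r1:Add1,r2:42,r3:Mul1
c8: stall | r0:Mul2,r1:Add1,r2:42,r3:Mul1
c9: stall | r0:Mul2,r1:Add1,r2:42,r3:Mul1
c10: stall | r0:Mul2,r1:Add1,r2:42,r3:Mul1
c11: CDB Mul2=294; issue MUL r2<-Mul2 | r0:294,r1:Add1,r2:Mul2,r3:Mul1
c12: issue ADD r1<-Add2 | r0:294,r1:Add2,r2:Mul2,r3:Mul1
c13: stall | r0:294,r1:Add2,r2:Mul2,r3:Mul1
c14: stall | r0:294,r1:Add2,r2:Mul2,r3:Mul1
c15: stall | r0:294,r1:Add2,r2:Mul2,r3:Mul1
c16: CDB Mul1=1764; stall | r0:294,r1:Add2,r2:Mul2,r3:1764
c17: stall | r0:294,r1:Add2,r2:Mul2,r3:1764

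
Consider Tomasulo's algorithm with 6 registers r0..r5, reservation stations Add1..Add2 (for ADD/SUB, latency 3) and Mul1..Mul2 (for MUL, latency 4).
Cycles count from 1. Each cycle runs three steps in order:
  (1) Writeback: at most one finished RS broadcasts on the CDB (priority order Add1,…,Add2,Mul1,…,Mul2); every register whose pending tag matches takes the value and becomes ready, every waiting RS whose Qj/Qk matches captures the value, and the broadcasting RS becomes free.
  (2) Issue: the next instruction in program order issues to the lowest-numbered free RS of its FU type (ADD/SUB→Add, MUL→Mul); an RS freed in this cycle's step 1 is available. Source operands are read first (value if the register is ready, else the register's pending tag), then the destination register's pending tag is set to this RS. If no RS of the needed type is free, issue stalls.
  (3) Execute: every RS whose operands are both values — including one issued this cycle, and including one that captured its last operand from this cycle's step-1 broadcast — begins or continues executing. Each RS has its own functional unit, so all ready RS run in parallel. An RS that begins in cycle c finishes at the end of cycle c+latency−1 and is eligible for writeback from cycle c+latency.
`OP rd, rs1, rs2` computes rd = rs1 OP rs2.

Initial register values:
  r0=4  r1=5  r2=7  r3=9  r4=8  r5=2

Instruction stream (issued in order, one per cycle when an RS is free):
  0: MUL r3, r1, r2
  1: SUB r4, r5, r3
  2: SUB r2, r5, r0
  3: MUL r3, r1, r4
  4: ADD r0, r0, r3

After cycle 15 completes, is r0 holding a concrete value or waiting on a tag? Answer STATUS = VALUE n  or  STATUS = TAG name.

STATUS = VALUE -161

  c1: issue MUL r3<-Mul1  regs: r0:4,r1:5,r2:7,r3:Mul1,r4:8,r5:2
  c2: issue SUB r4<-Add1  regs: r0:4,r1:5,r2:7,r3:Mul1,r4:Add1,r5:2
  c3: issue SUB r2<-Add2  regs: r0:4,r1:5,r2:Add2,r3:Mul1,r4:Add1,r5:2
  c4: issue MUL r3<-Mul2  regs: r0:4,r1:5,r2:Add2,r3:Mul2,r4:Add1,r5:2
  c5: CDB Mul1=35; stall  regs: r0:4,r1:5,r2:Add2,r3:Mul2,r4:Add1,r5:2
  c6: CDB Add2=-2; issue ADD r0<-Add2  regs: r0:Add2,r1:5,r2:-2,r3:Mul2,r4:Add1,r5:2
  c7: -  regs: r0:Add2,r1:5,r2:-2,r3:Mul2,r4:Add1,r5:2
  c8: CDB Add1=-33  regs: r0:Add2,r1:5,r2:-2,r3:Mul2,r4:-33,r5:2
  c9: -  regs: r0:Add2,r1:5,r2:-2,r3:Mul2,r4:-33,r5:2
  c10: -  regs: r0:Add2,r1:5,r2:-2,r3:Mul2,r4:-33,r5:2
  c11: -  regs: r0:Add2,r1:5,r2:-2,r3:Mul2,r4:-33,r5:2
  c12: CDB Mul2=-165  regs: r0:Add2,r1:5,r2:-2,r3:-165,r4:-33,r5:2
  c13: -  regs: r0:Add2,r1:5,r2:-2,r3:-165,r4:-33,r5:2
  c14: -  regs: r0:Add2,r1:5,r2:-2,r3:-165,r4:-33,r5:2
  c15: CDB Add2=-161  regs: r0:-161,r1:5,r2:-2,r3:-165,r4:-33,r5:2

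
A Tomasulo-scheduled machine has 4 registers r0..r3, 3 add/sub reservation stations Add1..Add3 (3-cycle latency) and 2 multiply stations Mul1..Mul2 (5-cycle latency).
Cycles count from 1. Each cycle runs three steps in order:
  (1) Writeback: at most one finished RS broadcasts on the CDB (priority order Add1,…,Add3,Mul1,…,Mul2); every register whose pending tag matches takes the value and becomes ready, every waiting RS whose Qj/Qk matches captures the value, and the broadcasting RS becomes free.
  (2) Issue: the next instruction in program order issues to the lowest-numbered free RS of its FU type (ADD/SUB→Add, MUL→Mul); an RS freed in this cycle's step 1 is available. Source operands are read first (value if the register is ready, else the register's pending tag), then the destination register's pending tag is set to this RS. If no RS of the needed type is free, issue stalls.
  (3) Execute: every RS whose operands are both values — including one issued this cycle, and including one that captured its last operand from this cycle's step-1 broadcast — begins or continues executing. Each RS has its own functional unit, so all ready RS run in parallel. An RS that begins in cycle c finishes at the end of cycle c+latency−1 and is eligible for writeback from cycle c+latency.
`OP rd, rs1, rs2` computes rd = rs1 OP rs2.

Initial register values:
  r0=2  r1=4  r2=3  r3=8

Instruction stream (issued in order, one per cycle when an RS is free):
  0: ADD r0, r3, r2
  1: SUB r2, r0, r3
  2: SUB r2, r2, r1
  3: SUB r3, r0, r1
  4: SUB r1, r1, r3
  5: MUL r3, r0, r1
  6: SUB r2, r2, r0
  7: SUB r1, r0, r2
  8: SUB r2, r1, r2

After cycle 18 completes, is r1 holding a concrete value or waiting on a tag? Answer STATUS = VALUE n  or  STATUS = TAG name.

STATUS = VALUE 23

  c1: issue ADD r0<-Add1  regs: r0:Add1,r1:4,r2:3,r3:8
  c2: issue SUB r2<-Add2  regs: r0:Add1,r1:4,r2:Add2,r3:8
  c3: issue SUB r2<-Add3  regs: r0:Add1,r1:4,r2:Add3,r3:8
  c4: CDB Add1=11; issue SUB r3<-Add1  regs: r0:11,r1:4,r2:Add3,r3:Add1
  c5: stall  regs: r0:11,r1:4,r2:Add3,r3:Add1
  c6: stall  regs: r0:11,r1:4,r2:Add3,r3:Add1
  c7: CDB Add1=7; issue SUB r1<-Add1  regs: r0:11,r1:Add1,r2:Add3,r3:7
  c8: CDB Add2=3; issue MUL r3<-Mul1  regs: r0:11,r1:Add1,r2:Add3,r3:Mul1
  c9: issue SUB r2<-Add2  regs: r0:11,r1:Add1,r2:Add2,r3:Mul1
  c10: CDB Add1=-3; issue SUB r1<-Add1  regs: r0:11,r1:Add1,r2:Add2,r3:Mul1
  c11: CDB Add3=-1; issue SUB r2<-Add3  regs: r0:11,r1:Add1,r2:Add3,r3:Mul1
  c12: -  regs: r0:11,r1:Add1,r2:Add3,r3:Mul1
  c13: -  regs: r0:11,r1:Add1,r2:Add3,r3:Mul1
  c14: CDB Add2=-12  regs: r0:11,r1:Add1,r2:Add3,r3:Mul1
  c15: CDB Mul1=-33  regs: r0:11,r1:Add1,r2:Add3,r3:-33
  c16: -  regs: r0:11,r1:Add1,r2:Add3,r3:-33
  c17: CDB Add1=23  regs: r0:11,r1:23,r2:Add3,r3:-33
  c18: -  regs: r0:11,r1:23,r2:Add3,r3:-33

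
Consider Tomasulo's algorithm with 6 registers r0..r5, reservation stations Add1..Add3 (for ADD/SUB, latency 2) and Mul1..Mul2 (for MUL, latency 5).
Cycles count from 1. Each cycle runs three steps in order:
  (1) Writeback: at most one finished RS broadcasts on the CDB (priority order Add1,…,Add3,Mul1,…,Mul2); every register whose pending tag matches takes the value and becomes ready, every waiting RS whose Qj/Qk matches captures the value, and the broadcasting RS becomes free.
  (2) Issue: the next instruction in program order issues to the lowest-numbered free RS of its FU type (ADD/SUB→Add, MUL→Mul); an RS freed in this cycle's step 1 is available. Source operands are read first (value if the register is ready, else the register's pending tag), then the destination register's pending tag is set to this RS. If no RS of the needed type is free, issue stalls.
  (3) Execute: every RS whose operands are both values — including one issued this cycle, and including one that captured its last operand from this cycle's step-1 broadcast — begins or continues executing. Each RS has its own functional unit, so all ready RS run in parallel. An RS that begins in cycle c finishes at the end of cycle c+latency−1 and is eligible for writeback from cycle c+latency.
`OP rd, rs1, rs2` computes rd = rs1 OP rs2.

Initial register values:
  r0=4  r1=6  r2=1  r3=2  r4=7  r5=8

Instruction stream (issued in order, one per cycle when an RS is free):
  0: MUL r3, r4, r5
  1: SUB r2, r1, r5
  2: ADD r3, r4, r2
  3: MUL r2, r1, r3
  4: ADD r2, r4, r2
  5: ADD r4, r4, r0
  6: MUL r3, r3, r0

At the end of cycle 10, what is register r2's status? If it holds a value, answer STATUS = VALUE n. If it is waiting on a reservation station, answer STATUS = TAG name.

cycle 1: issue MUL r3<-Mul1 // r0:4,r1:6,r2:1,r3:Mul1,r4:7,r5:8
cycle 2: issue SUB r2<-Add1 // r0:4,r1:6,r2:Add1,r3:Mul1,r4:7,r5:8
cycle 3: issue ADD r3<-Add2 // r0:4,r1:6,r2:Add1,r3:Add2,r4:7,r5:8
cycle 4: CDB Add1=-2; issue MUL r2<-Mul2 // r0:4,r1:6,r2:Mul2,r3:Add2,r4:7,r5:8
cycle 5: issue ADD r2<-Add1 // r0:4,r1:6,r2:Add1,r3:Add2,r4:7,r5:8
cycle 6: CDB Add2=5; issue ADD r4<-Add2 // r0:4,r1:6,r2:Add1,r3:5,r4:Add2,r5:8
cycle 7: CDB Mul1=56; issue MUL r3<-Mul1 // r0:4,r1:6,r2:Add1,r3:Mul1,r4:Add2,r5:8
cycle 8: CDB Add2=11 // r0:4,r1:6,r2:Add1,r3:Mul1,r4:11,r5:8
cycle 9: - // r0:4,r1:6,r2:Add1,r3:Mul1,r4:11,r5:8
cycle 10: - // r0:4,r1:6,r2:Add1,r3:Mul1,r4:11,r5:8

STATUS = TAG Add1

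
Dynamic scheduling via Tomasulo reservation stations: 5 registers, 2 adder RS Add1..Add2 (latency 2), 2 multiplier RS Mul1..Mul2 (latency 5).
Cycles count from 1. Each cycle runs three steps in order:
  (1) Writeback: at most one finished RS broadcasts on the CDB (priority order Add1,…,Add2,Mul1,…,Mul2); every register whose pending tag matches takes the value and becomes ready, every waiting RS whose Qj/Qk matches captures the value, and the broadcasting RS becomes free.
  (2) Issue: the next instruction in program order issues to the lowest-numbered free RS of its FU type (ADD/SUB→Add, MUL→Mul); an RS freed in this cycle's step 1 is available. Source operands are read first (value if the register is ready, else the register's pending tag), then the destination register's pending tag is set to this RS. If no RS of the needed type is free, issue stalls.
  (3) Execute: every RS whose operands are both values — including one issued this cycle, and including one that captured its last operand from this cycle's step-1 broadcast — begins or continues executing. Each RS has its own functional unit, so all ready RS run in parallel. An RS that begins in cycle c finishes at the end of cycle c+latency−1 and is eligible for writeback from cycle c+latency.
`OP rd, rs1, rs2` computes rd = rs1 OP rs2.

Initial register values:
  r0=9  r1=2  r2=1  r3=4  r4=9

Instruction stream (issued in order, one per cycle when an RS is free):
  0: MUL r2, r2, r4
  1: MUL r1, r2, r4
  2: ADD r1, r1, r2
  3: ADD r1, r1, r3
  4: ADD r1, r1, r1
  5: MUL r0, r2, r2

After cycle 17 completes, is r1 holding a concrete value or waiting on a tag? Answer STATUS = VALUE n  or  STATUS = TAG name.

STATUS = VALUE 188

  c1: issue MUL r2<-Mul1  regs: r0:9,r1:2,r2:Mul1,r3:4,r4:9
  c2: issue MUL r1<-Mul2  regs: r0:9,r1:Mul2,r2:Mul1,r3:4,r4:9
  c3: issue ADD r1<-Add1  regs: r0:9,r1:Add1,r2:Mul1,r3:4,r4:9
  c4: issue ADD r1<-Add2  regs: r0:9,r1:Add2,r2:Mul1,r3:4,r4:9
  c5: stall  regs: r0:9,r1:Add2,r2:Mul1,r3:4,r4:9
  c6: CDB Mul1=9; stall  regs: r0:9,r1:Add2,r2:9,r3:4,r4:9
  c7: stall  regs: r0:9,r1:Add2,r2:9,r3:4,r4:9
  c8: stall  regs: r0:9,r1:Add2,r2:9,r3:4,r4:9
  c9: stall  regs: r0:9,r1:Add2,r2:9,r3:4,r4:9
  c10: stall  regs: r0:9,r1:Add2,r2:9,r3:4,r4:9
  c11: CDB Mul2=81; stall  regs: r0:9,r1:Add2,r2:9,r3:4,r4:9
  c12: stall  regs: r0:9,r1:Add2,r2:9,r3:4,r4:9
  c13: CDB Add1=90; issue ADD r1<-Add1  regs: r0:9,r1:Add1,r2:9,r3:4,r4:9
  c14: issue MUL r0<-Mul1  regs: r0:Mul1,r1:Add1,r2:9,r3:4,r4:9
  c15: CDB Add2=94  regs: r0:Mul1,r1:Add1,r2:9,r3:4,r4:9
  c16: -  regs: r0:Mul1,r1:Add1,r2:9,r3:4,r4:9
  c17: CDB Add1=188  regs: r0:Mul1,r1:188,r2:9,r3:4,r4:9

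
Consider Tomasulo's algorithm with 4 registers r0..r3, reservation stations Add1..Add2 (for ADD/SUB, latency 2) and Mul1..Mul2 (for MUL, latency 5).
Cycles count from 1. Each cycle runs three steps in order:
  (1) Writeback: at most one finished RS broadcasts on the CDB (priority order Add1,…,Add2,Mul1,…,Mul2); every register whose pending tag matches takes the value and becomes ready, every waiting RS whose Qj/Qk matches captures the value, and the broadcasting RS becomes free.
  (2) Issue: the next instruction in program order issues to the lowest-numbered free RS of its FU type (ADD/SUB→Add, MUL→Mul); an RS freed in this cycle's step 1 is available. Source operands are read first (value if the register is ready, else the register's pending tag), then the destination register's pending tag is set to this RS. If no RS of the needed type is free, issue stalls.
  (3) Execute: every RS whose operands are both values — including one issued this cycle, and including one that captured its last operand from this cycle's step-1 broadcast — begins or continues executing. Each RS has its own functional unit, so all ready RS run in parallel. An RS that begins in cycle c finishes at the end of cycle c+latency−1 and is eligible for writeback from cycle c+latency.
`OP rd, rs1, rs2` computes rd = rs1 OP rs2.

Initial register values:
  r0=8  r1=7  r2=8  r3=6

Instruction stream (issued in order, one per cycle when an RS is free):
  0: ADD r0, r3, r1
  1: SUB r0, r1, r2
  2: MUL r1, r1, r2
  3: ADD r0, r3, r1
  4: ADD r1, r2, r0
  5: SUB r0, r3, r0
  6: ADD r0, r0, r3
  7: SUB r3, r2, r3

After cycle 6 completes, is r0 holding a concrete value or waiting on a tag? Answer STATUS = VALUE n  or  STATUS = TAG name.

STATUS = TAG Add1

  c1: issue ADD r0<-Add1  regs: r0:Add1,r1:7,r2:8,r3:6
  c2: issue SUB r0<-Add2  regs: r0:Add2,r1:7,r2:8,r3:6
  c3: CDB Add1=13; issue MUL r1<-Mul1  regs: r0:Add2,r1:Mul1,r2:8,r3:6
  c4: CDB Add2=-1; issue ADD r0<-Add1  regs: r0:Add1,r1:Mul1,r2:8,r3:6
  c5: issue ADD r1<-Add2  regs: r0:Add1,r1:Add2,r2:8,r3:6
  c6: stall  regs: r0:Add1,r1:Add2,r2:8,r3:6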